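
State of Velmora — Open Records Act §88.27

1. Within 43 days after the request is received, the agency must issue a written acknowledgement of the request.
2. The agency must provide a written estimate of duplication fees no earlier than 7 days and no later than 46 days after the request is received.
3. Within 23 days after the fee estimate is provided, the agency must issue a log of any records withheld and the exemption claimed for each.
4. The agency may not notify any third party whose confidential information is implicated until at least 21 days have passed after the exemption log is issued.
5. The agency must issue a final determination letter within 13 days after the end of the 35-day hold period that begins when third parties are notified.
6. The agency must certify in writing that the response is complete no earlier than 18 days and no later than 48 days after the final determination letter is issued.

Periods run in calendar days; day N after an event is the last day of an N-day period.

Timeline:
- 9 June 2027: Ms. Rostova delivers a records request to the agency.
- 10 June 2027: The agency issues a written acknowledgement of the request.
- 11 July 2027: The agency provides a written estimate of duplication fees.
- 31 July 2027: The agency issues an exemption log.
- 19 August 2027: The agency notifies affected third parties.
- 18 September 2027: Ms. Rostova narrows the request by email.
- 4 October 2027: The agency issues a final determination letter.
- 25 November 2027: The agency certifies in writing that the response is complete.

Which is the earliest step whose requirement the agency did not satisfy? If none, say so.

Step 4

(1) due by 9 June 2027 + 43 days = 22 July 2027; done 10 June 2027 — timely.
(2) the permitted window runs from 9 June 2027 + 7 = 16 June 2027 to 9 June 2027 + 46 = 25 July 2027; 11 July 2027 falls inside that range.
(3) due by 11 July 2027 + 23 days = 3 August 2027; 31 July 2027 is within that limit.
(4) permitted from 31 July 2027 + 21 days = 21 August 2027 onward; 19 August 2027 is 2 days before the earliest permitted date.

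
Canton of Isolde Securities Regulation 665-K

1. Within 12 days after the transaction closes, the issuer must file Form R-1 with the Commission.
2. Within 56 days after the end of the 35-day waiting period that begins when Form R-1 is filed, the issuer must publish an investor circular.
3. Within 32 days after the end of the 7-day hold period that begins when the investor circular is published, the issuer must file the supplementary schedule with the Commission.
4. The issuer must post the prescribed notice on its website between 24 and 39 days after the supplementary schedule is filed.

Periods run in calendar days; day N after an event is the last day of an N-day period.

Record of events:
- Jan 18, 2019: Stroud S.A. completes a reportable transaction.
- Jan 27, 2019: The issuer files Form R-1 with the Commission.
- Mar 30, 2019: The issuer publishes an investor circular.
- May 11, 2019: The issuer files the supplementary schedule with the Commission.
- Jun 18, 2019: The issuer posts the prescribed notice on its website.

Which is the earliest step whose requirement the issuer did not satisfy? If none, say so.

Step 3

(1) due by Jan 18, 2019 + 12 days = Jan 30, 2019; done Jan 27, 2019 — timely.
(2) due by Mar 3, 2019 + 56 days = Apr 28, 2019; done Mar 30, 2019 — timely.
(3) due by Apr 6, 2019 + 32 days = May 8, 2019; not done until May 11, 2019, 3 days after the deadline.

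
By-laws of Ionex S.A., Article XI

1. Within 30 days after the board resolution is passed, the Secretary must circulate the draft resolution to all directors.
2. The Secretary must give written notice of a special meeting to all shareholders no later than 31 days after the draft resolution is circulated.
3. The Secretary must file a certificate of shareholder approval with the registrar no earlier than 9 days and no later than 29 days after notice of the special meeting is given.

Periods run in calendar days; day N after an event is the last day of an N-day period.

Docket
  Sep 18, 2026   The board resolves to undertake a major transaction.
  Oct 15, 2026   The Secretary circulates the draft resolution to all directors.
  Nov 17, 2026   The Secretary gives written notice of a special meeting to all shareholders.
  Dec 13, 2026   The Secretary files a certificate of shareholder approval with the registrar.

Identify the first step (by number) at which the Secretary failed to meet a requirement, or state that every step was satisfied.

Step 2

Step 1 — counting 30 days from Sep 18, 2026 (when the board resolution is passed) gives a deadline of Oct 18, 2026; completed Oct 15, 2026, before the deadline.
Step 2 — counting 31 days from Oct 15, 2026 (when the draft resolution is circulated) gives a deadline of Nov 15, 2026; Nov 17, 2026 misses that deadline by 2 days.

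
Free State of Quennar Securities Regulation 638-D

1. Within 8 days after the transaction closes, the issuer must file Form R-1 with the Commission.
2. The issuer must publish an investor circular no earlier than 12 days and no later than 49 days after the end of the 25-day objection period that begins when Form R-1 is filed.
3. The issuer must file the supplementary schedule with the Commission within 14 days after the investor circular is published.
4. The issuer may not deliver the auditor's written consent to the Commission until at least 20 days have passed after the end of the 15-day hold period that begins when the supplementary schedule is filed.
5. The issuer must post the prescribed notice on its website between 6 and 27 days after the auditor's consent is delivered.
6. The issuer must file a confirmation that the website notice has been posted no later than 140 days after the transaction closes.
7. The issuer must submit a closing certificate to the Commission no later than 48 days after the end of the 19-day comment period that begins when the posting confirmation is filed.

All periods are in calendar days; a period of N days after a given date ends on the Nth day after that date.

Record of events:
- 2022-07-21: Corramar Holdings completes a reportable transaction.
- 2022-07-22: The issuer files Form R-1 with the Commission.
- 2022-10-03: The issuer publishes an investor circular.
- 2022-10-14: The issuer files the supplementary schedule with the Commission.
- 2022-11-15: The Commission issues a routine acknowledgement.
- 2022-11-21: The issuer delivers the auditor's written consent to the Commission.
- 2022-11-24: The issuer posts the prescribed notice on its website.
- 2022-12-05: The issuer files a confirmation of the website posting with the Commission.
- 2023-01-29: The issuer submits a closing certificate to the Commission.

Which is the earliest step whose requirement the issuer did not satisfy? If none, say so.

Step 5

Step 1 — counting 8 days from 2022-07-21 (when the transaction closes) gives a deadline of 2022-07-29; done 2022-07-22 — timely.
Step 2 — 12 and 49 days from 2022-08-16 (end of the 25-day objection period, which began when Form R-1 is filed on 2022-07-22) are 2022-08-28 and 2022-10-04 respectively; 2022-10-03 falls inside that range.
Step 3 — counting 14 days from 2022-10-03 (when the investor circular is published) gives a deadline of 2022-10-17; 2022-10-14 is within that limit.
Step 4 — must wait 20 days from 2022-10-29 (end of the 15-day hold period, which began when the supplementary schedule is filed on 2022-10-14), so not before 2022-11-18; done 2022-11-21 — permitted.
Step 5 — 6 and 27 days from 2022-11-21 (when the auditor's consent is delivered) are 2022-11-27 and 2022-12-18 respectively; done 2022-11-24 — 3 days before the window opened.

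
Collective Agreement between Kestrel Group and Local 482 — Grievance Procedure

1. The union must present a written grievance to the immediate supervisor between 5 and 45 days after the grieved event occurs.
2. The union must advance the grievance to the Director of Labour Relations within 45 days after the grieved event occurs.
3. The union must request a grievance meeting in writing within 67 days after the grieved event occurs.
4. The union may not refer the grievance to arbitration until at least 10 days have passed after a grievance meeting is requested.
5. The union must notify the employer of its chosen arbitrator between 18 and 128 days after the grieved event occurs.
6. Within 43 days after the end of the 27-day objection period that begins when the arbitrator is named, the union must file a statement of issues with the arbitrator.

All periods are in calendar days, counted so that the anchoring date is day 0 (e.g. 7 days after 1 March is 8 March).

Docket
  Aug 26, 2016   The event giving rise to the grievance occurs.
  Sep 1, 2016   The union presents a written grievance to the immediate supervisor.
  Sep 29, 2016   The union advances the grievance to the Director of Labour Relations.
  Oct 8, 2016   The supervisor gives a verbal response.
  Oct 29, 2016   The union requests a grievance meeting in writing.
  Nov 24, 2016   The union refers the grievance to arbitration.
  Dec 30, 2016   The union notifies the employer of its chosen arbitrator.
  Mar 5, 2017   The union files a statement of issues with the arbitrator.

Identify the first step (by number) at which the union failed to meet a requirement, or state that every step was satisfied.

None — every step was satisfied

Step 1 — 5 and 45 days from Aug 26, 2016 (when the grieved event occurs) are Aug 31, 2016 and Oct 10, 2016 respectively; Sep 1, 2016 falls inside that range.
Step 2 — counting 45 days from Aug 26, 2016 (when the grieved event occurs) gives a deadline of Oct 10, 2016; done Sep 29, 2016 — timely.
Step 3 — counting 67 days from Aug 26, 2016 (when the grieved event occurs) gives a deadline of Nov 1, 2016; completed Oct 29, 2016, before the deadline.
Step 4 — must wait 10 days from Oct 29, 2016 (when a grievance meeting is requested), so not before Nov 8, 2016; done Nov 24, 2016, after the minimum wait.
Step 5 — 18 and 128 days from Aug 26, 2016 (when the grieved event occurs) are Sep 13, 2016 and Jan 1, 2017 respectively; done Dec 30, 2016 — within the window.
Step 6 — counting 43 days from Jan 26, 2017 (end of the 27-day objection period, which began when the arbitrator is named on Dec 30, 2016) gives a deadline of Mar 10, 2017; done Mar 5, 2017 — timely.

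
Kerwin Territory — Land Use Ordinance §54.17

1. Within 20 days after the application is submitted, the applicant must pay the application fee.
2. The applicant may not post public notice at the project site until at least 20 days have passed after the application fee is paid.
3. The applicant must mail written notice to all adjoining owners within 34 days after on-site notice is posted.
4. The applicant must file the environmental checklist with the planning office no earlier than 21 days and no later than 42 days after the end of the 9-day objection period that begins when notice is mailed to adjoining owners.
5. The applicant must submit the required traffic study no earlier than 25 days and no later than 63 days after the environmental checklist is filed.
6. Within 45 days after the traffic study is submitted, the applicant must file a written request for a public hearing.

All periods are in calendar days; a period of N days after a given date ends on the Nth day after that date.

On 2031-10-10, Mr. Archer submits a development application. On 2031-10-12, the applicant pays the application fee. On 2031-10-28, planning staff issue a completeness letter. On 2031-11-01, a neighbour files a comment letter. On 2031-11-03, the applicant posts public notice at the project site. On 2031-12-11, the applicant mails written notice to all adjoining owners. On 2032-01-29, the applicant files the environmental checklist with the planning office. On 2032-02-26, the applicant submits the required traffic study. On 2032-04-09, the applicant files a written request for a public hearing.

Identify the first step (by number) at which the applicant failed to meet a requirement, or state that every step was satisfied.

(1) due by 2031-10-10 + 20 days = 2031-10-30; done 2031-10-12 — timely.
(2) permitted from 2031-10-12 + 20 days = 2031-11-01 onward; done 2031-11-03 — permitted.
(3) due by 2031-11-03 + 34 days = 2031-12-07; not done until 2031-12-11, 4 days after the deadline.
The procedure was therefore not followed at step 3.

Step 3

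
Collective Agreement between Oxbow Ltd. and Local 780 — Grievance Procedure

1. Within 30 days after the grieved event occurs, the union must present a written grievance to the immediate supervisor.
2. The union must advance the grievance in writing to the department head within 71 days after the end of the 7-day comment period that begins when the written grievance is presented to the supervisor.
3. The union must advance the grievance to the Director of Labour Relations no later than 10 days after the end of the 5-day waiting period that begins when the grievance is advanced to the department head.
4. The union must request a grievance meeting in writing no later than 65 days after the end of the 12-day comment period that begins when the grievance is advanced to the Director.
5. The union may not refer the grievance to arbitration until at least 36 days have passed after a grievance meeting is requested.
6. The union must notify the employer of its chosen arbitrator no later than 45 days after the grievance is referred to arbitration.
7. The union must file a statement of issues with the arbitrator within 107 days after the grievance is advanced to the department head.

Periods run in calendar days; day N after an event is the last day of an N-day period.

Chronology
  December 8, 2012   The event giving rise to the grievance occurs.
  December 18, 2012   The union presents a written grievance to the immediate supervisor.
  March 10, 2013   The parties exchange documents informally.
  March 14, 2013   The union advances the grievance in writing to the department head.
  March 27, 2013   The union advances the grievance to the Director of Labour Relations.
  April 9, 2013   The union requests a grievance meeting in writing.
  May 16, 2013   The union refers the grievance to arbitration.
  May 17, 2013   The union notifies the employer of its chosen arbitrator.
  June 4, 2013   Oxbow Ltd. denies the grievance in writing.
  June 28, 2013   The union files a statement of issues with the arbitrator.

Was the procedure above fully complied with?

No

(1) due by December 8, 2012 + 30 days = January 7, 2013; December 18, 2012 is within that limit.
(2) due by December 25, 2012 + 71 days = March 6, 2013; not done until March 14, 2013, 8 days after the deadline.
The procedure was therefore not followed at step 2.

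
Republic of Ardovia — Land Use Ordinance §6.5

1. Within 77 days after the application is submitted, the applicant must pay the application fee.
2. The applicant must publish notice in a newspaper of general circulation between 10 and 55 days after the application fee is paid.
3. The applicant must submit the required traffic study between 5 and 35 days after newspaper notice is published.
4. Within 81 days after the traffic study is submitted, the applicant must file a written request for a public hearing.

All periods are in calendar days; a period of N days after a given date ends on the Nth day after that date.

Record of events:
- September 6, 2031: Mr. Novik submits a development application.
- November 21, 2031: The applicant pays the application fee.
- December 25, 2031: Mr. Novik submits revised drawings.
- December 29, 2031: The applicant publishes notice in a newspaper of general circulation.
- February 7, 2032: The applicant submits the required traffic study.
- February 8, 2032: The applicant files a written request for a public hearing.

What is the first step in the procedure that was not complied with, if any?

(1) due by September 6, 2031 + 77 days = November 22, 2031; done November 21, 2031 — timely.
(2) the permitted window runs from November 21, 2031 + 10 = December 1, 2031 to November 21, 2031 + 55 = January 15, 2032; December 29, 2031 falls inside that range.
(3) the permitted window runs from December 29, 2031 + 5 = January 3, 2032 to December 29, 2031 + 35 = February 2, 2032; done February 7, 2032 — 5 days after the window closed.

Step 3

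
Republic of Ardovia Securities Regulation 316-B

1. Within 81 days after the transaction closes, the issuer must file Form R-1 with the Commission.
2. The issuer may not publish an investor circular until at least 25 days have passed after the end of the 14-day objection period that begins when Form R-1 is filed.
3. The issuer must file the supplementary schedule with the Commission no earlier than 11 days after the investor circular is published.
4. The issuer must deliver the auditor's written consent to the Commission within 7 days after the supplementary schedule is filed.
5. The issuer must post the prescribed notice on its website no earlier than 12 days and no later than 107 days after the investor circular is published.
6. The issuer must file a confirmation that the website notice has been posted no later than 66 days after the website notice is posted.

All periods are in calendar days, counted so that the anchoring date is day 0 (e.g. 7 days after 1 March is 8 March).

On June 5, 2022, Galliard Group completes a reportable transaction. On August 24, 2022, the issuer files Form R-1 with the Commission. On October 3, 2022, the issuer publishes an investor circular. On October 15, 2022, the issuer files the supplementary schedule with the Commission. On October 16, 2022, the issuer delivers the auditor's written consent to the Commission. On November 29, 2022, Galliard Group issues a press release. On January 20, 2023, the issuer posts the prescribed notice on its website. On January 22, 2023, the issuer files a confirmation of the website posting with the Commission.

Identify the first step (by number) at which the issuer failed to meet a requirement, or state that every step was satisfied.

Step 5

Step 1 — counting 81 days from June 5, 2022 (when the transaction closes) gives a deadline of August 25, 2022; completed August 24, 2022, before the deadline.
Step 2 — must wait 25 days from September 7, 2022 (end of the 14-day objection period, which began when Form R-1 is filed on August 24, 2022), so not before October 2, 2022; done October 3, 2022, after the minimum wait.
Step 3 — must wait 11 days from October 3, 2022 (when the investor circular is published), so not before October 14, 2022; done October 15, 2022 — permitted.
Step 4 — counting 7 days from October 15, 2022 (when the supplementary schedule is filed) gives a deadline of October 22, 2022; October 16, 2022 is within that limit.
Step 5 — 12 and 107 days from October 3, 2022 (when the investor circular is published) are October 15, 2022 and January 18, 2023 respectively; January 20, 2023 is 2 days past the end of the window.
That is the first point of non-compliance.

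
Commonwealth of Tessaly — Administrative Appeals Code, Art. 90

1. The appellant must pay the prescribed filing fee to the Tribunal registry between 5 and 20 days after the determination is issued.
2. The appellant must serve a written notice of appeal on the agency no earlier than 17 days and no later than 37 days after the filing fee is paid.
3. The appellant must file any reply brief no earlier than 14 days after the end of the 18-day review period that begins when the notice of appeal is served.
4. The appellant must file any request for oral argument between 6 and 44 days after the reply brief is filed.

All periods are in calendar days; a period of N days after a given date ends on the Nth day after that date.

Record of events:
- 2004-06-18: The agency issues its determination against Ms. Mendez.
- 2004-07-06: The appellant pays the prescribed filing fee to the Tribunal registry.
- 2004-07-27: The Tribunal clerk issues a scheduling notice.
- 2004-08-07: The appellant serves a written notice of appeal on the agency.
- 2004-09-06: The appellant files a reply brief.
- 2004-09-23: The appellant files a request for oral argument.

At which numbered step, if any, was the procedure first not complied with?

(1) the permitted window runs from 2004-06-18 + 5 = 2004-06-23 to 2004-06-18 + 20 = 2004-07-08; done 2004-07-06 — within the window.
(2) the permitted window runs from 2004-07-06 + 17 = 2004-07-23 to 2004-07-06 + 37 = 2004-08-12; done 2004-08-07, which is between those dates.
(3) permitted from 2004-08-25 + 14 days = 2004-09-08 onward; acted on 2004-09-06, 2 days prematurely.
That is the first point of non-compliance.

Step 3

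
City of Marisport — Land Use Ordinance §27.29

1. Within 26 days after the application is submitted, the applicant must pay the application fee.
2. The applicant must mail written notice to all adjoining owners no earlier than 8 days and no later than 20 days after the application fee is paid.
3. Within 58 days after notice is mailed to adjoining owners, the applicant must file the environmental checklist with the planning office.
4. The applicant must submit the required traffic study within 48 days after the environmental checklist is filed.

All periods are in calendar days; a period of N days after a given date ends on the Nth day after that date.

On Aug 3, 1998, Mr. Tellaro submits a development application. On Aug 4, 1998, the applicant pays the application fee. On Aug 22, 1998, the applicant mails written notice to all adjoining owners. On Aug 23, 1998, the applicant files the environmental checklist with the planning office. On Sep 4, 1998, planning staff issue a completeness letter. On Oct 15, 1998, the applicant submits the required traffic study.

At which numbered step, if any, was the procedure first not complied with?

Step 4

(1) due by Aug 3, 1998 + 26 days = Aug 29, 1998; done Aug 4, 1998 — timely.
(2) the permitted window runs from Aug 4, 1998 + 8 = Aug 12, 1998 to Aug 4, 1998 + 20 = Aug 24, 1998; Aug 22, 1998 falls inside that range.
(3) due by Aug 22, 1998 + 58 days = Oct 19, 1998; Aug 23, 1998 is within that limit.
(4) due by Aug 23, 1998 + 48 days = Oct 10, 1998; not done until Oct 15, 1998, 5 days after the deadline.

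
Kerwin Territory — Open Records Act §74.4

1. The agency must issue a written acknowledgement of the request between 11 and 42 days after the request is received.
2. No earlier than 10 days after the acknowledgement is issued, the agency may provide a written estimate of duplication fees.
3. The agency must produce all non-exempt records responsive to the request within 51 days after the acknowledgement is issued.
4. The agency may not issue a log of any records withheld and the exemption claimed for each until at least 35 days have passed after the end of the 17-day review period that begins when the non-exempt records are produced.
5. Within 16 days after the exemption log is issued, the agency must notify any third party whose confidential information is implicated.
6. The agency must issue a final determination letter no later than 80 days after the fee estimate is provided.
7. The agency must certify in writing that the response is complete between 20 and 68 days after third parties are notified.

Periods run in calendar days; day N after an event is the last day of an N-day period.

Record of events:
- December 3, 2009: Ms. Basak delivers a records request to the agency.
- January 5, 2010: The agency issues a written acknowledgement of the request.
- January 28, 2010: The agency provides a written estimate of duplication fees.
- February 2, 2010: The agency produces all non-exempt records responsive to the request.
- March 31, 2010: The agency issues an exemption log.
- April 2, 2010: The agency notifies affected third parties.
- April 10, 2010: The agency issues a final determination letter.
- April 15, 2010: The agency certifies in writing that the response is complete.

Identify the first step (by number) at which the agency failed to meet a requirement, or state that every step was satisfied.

(1) the permitted window runs from December 3, 2009 + 11 = December 14, 2009 to December 3, 2009 + 42 = January 14, 2010; January 5, 2010 falls inside that range.
(2) permitted from January 5, 2010 + 10 days = January 15, 2010 onward; done January 28, 2010, after the minimum wait.
(3) due by January 5, 2010 + 51 days = February 25, 2010; done February 2, 2010 — timely.
(4) permitted from February 19, 2010 + 35 days = March 26, 2010 onward; March 31, 2010 is on or after that date.
(5) due by March 31, 2010 + 16 days = April 16, 2010; completed April 2, 2010, before the deadline.
(6) due by January 28, 2010 + 80 days = April 18, 2010; completed April 10, 2010, before the deadline.
(7) the permitted window runs from April 2, 2010 + 20 = April 22, 2010 to April 2, 2010 + 68 = June 9, 2010; done April 15, 2010 — 7 days before the window opened.
The procedure was therefore not followed at step 7.

Step 7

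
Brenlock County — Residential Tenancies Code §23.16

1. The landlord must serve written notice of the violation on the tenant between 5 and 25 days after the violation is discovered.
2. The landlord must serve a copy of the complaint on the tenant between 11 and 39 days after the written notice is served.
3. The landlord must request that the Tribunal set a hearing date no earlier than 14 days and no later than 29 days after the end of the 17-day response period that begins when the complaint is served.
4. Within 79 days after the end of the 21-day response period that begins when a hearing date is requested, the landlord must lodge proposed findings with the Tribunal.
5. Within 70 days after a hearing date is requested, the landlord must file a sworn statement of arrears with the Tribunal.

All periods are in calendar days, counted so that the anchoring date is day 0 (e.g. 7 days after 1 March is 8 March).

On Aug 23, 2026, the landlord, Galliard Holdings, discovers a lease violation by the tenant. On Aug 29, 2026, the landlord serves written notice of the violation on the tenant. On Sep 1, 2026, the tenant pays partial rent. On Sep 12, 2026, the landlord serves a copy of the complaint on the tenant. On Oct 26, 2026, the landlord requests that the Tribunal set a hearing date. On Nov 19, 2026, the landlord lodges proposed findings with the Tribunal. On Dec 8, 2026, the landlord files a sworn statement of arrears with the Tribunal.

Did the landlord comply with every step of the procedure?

(1) the permitted window runs from Aug 23, 2026 + 5 = Aug 28, 2026 to Aug 23, 2026 + 25 = Sep 17, 2026; done Aug 29, 2026 — within the window.
(2) the permitted window runs from Aug 29, 2026 + 11 = Sep 9, 2026 to Aug 29, 2026 + 39 = Oct 7, 2026; done Sep 12, 2026, which is between those dates.
(3) the permitted window runs from Sep 29, 2026 + 14 = Oct 13, 2026 to Sep 29, 2026 + 29 = Oct 28, 2026; done Oct 26, 2026, which is between those dates.
(4) due by Nov 16, 2026 + 79 days = Feb 3, 2027; Nov 19, 2026 is within that limit.
(5) due by Oct 26, 2026 + 70 days = Jan 4, 2027; completed Dec 8, 2026, before the deadline.

Yes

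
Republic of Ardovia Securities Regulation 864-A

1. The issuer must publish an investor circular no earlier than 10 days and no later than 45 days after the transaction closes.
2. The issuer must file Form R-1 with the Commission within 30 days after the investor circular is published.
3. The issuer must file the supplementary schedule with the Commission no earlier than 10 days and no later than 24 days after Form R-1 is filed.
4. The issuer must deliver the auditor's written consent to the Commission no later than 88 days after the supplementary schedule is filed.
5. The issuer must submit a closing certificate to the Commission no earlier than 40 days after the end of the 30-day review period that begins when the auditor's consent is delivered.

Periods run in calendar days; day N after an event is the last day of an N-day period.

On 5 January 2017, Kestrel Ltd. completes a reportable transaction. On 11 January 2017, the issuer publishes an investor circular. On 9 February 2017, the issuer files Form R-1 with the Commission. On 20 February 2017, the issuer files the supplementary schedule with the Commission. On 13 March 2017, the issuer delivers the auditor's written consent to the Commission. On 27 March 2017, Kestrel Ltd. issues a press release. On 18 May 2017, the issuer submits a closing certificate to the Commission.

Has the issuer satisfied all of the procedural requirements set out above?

No

(1) the permitted window runs from 5 January 2017 + 10 = 15 January 2017 to 5 January 2017 + 45 = 19 February 2017; 11 January 2017 is 4 days too early.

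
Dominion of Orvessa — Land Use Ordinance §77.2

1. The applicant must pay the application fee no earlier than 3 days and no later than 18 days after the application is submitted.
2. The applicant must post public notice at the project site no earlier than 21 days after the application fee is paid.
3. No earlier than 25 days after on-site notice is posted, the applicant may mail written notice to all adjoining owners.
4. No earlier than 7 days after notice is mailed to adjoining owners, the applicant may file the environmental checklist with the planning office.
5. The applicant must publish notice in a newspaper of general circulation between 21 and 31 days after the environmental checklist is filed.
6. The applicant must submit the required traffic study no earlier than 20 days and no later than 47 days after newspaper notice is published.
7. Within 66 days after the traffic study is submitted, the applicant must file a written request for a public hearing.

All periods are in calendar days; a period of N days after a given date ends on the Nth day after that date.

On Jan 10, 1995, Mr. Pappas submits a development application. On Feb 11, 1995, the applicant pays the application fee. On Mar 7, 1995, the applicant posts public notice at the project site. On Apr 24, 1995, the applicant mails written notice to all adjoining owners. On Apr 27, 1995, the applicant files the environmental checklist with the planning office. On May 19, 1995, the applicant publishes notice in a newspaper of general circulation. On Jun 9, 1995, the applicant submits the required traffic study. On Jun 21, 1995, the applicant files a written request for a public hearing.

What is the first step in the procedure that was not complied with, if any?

(1) the permitted window runs from Jan 10, 1995 + 3 = Jan 13, 1995 to Jan 10, 1995 + 18 = Jan 28, 1995; done Feb 11, 1995 — 14 days after the window closed.
The analysis stops there.

Step 1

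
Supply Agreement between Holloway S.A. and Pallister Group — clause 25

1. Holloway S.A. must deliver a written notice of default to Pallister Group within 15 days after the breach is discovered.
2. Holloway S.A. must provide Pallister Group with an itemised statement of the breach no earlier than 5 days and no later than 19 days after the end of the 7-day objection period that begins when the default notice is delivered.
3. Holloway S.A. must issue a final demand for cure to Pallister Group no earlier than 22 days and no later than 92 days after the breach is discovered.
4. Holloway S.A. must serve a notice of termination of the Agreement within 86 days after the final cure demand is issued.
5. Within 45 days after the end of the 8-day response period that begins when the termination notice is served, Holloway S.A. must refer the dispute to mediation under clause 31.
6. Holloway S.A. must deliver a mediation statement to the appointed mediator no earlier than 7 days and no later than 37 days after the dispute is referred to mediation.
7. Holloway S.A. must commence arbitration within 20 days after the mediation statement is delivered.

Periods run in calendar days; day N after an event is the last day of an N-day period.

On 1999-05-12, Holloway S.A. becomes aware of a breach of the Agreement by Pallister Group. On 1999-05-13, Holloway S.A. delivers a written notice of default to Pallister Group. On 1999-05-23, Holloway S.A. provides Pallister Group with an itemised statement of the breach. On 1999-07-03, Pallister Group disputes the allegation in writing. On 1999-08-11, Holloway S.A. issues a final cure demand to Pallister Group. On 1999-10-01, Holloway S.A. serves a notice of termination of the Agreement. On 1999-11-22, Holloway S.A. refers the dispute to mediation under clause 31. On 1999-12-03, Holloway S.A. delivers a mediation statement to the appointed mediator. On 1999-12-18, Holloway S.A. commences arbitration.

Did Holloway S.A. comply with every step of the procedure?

No

Step 1 — counting 15 days from 1999-05-12 (when the breach is discovered) gives a deadline of 1999-05-27; done 1999-05-13 — timely.
Step 2 — 5 and 19 days from 1999-05-20 (end of the 7-day objection period, which began when the default notice is delivered on 1999-05-13) are 1999-05-25 and 1999-06-08 respectively; done 1999-05-23 — 2 days before the window opened.
The procedure was therefore not followed at step 2.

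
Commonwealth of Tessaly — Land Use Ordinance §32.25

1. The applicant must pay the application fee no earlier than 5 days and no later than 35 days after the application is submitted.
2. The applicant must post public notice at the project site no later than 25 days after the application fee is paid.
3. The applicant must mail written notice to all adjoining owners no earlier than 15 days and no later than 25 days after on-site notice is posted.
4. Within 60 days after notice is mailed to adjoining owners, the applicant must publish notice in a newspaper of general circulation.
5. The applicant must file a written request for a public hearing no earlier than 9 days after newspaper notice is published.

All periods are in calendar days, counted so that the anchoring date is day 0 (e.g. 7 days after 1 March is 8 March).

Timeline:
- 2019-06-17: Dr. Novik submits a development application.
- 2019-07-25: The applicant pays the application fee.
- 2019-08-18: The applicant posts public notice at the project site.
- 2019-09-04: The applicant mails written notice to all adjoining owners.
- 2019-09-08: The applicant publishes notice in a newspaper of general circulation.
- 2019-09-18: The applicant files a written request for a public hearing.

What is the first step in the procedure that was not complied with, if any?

Step 1 — 5 and 35 days from 2019-06-17 (when the application is submitted) are 2019-06-22 and 2019-07-22 respectively; 2019-07-25 is 3 days past the end of the window.
The analysis stops there.

Step 1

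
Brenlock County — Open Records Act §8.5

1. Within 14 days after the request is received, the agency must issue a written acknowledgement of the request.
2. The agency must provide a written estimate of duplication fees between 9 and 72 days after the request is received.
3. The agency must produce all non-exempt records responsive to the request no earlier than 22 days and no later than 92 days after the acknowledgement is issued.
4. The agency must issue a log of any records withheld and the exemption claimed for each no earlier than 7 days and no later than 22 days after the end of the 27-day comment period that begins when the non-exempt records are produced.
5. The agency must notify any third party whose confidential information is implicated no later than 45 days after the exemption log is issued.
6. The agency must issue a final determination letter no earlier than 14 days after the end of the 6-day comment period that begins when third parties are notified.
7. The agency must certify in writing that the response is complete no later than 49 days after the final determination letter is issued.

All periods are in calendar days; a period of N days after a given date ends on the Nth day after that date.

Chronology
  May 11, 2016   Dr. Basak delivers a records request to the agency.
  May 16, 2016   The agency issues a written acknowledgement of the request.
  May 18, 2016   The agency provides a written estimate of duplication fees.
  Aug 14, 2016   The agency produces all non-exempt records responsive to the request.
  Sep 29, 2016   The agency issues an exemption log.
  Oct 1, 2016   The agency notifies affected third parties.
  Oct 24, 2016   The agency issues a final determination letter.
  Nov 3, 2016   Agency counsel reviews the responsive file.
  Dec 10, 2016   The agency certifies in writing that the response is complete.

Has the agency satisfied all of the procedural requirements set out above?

Step 1: 14 days after May 11, 2016 (when the request is received) is May 25, 2016; done May 16, 2016 — timely.
Step 2: the window is 9–72 days after May 11, 2016 (when the request is received), so May 20, 2016 through Jul 22, 2016; May 18, 2016 is 2 days too early.
Later steps need not be reached.

No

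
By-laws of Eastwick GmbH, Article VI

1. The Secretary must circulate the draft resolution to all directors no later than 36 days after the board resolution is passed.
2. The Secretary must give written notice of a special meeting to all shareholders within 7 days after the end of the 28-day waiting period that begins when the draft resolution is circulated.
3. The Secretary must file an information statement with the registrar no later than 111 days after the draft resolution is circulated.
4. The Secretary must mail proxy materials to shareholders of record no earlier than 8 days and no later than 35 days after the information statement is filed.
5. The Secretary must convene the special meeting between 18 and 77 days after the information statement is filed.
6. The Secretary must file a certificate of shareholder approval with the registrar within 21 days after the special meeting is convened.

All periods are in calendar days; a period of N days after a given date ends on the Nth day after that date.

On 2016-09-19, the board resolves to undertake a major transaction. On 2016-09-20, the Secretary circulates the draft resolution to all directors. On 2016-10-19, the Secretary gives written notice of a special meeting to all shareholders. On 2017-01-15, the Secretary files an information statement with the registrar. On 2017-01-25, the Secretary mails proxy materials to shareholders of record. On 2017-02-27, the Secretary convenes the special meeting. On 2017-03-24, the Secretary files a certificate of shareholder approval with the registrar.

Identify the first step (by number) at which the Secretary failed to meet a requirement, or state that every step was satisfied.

Step 1 — counting 36 days from 2016-09-19 (when the board resolution is passed) gives a deadline of 2016-10-25; 2016-09-20 is within that limit.
Step 2 — counting 7 days from 2016-10-18 (end of the 28-day waiting period, which began when the draft resolution is circulated on 2016-09-20) gives a deadline of 2016-10-25; done 2016-10-19 — timely.
Step 3 — counting 111 days from 2016-09-20 (when the draft resolution is circulated) gives a deadline of 2017-01-09; done 2017-01-15 — 6 days late.
The procedure was therefore not followed at step 3.

Step 3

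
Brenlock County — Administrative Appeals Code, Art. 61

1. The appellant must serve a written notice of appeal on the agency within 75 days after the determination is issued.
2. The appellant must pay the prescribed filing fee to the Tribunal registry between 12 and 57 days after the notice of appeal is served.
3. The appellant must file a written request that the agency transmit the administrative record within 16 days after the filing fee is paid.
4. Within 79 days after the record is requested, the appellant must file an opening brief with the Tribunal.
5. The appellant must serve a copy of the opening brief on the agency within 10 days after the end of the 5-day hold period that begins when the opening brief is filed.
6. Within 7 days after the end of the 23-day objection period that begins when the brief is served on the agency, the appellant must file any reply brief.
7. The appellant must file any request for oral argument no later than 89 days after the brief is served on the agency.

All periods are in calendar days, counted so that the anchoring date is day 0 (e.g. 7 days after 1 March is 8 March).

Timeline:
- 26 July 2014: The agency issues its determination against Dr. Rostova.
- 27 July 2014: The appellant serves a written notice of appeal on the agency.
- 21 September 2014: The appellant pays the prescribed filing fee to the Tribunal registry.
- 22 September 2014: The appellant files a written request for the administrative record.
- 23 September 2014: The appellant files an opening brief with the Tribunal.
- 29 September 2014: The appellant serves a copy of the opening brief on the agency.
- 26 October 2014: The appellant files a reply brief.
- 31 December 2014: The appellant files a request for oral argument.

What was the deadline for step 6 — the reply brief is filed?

29 October 2014

The brief is served on the agency on 29 September 2014; the 23-day objection period therefore ends 22 October 2014, and step 6 runs from that date. 7 days after 22 October 2014 is 29 October 2014.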